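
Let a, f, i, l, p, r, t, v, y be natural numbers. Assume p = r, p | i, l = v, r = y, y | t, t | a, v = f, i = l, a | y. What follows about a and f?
a | f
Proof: From i = l and l = v, i = v. Since y | t and t | a, y | a. a | y, so y = a. r = y, so r = a. p = r and p | i, so r | i. r = a, so a | i. i = v, so a | v. Because v = f, a | f.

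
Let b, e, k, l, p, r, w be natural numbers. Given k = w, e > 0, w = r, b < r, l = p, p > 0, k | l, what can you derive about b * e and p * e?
b * e < p * e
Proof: k = w and w = r, therefore k = r. Since l = p and k | l, k | p. Since k = r, r | p. Since p > 0, r ≤ p. b < r, so b < p. e > 0, so b * e < p * e.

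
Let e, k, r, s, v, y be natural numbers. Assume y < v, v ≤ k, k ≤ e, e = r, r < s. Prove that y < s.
Since v ≤ k and k ≤ e, v ≤ e. From e = r, v ≤ r. Because y < v, y < r. r < s, so y < s.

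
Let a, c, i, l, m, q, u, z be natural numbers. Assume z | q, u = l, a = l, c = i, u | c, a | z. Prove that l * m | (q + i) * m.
From a = l and a | z, l | z. Since z | q, l | q. u = l and u | c, thus l | c. Because c = i, l | i. l | q, so l | q + i. Then l * m | (q + i) * m.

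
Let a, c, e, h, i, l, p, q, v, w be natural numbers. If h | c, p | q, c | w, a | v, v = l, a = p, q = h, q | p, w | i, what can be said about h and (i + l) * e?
h | (i + l) * e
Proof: h | c and c | w, hence h | w. Since w | i, h | i. p | q and q | p, so p = q. Since a = p, a = q. Since a | v, q | v. q = h, so h | v. Since v = l, h | l. Since h | i, h | i + l. Then h | (i + l) * e.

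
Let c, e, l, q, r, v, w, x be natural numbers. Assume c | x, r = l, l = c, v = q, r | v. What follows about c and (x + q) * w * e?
c | (x + q) * w * e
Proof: r = l and l = c, thus r = c. Because v = q and r | v, r | q. Since r = c, c | q. c | x, so c | x + q. Then c | (x + q) * w. Then c | (x + q) * w * e.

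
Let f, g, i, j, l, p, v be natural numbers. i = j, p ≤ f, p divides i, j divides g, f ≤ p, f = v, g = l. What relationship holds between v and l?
v divides l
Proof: p ≤ f and f ≤ p, therefore p = f. f = v, so p = v. i = j and p divides i, therefore p divides j. Since g = l and j divides g, j divides l. p divides j, so p divides l. From p = v, v divides l.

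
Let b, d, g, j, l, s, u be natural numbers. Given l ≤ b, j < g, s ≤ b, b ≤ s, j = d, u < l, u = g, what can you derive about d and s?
d < s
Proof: j = d and j < g, so d < g. b ≤ s and s ≤ b, therefore b = s. u < l and l ≤ b, so u < b. u = g, so g < b. b = s, so g < s. Since d < g, d < s.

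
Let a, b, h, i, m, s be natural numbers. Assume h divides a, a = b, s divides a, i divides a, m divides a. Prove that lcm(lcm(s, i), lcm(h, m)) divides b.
From s divides a and i divides a, lcm(s, i) divides a. h divides a and m divides a, hence lcm(h, m) divides a. Since lcm(s, i) divides a, lcm(lcm(s, i), lcm(h, m)) divides a. Since a = b, lcm(lcm(s, i), lcm(h, m)) divides b.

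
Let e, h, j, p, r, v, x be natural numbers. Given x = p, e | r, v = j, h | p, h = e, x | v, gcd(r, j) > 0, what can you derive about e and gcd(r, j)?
e ≤ gcd(r, j)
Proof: h = e and h | p, so e | p. Since x = p and x | v, p | v. From e | p, e | v. v = j, so e | j. Since e | r, e | gcd(r, j). Since gcd(r, j) > 0, e ≤ gcd(r, j).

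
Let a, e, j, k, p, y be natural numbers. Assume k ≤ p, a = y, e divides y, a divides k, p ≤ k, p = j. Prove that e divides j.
From k ≤ p and p ≤ k, k = p. Since p = j, k = j. a = y and a divides k, hence y divides k. Since k = j, y divides j. Since e divides y, e divides j.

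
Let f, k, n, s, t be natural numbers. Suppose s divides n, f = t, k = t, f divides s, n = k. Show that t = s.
f = t and f divides s, thus t divides s. n = k and s divides n, so s divides k. k = t, so s divides t. t divides s, so t = s.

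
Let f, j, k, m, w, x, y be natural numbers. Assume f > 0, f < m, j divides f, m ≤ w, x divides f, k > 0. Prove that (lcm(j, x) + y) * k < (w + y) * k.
Since j divides f and x divides f, lcm(j, x) divides f. Since f > 0, lcm(j, x) ≤ f. Since f < m and m ≤ w, f < w. Since lcm(j, x) ≤ f, lcm(j, x) < w. Then lcm(j, x) + y < w + y. Using k > 0 and multiplying by a positive, (lcm(j, x) + y) * k < (w + y) * k.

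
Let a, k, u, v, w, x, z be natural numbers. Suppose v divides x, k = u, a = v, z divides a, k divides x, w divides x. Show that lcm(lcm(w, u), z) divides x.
Because k = u and k divides x, u divides x. w divides x, so lcm(w, u) divides x. a = v and z divides a, hence z divides v. Since v divides x, z divides x. Since lcm(w, u) divides x, lcm(lcm(w, u), z) divides x.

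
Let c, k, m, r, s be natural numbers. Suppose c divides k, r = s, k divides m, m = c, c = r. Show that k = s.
m = c and k divides m, so k divides c. c divides k, so k = c. c = r, so k = r. r = s, so k = s.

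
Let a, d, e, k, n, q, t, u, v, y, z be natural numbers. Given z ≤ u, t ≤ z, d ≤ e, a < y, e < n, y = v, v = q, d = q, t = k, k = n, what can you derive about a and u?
a < u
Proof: Because y = v and v = q, y = q. a < y, so a < q. d = q and d ≤ e, so q ≤ e. e < n, so q < n. t = k and k = n, so t = n. Since t ≤ z, n ≤ z. Since q < n, q < z. Because z ≤ u, q < u. a < q, so a < u.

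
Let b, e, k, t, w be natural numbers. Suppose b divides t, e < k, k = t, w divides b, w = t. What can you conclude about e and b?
e < b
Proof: w = t and w divides b, thus t divides b. b divides t, so t = b. Since k = t, k = b. e < k, so e < b.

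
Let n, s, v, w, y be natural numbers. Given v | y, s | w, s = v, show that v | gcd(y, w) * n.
s = v and s | w, therefore v | w. From v | y, v | gcd(y, w). Then v | gcd(y, w) * n.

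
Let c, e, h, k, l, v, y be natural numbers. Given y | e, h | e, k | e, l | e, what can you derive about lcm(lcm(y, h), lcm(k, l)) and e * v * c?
lcm(lcm(y, h), lcm(k, l)) | e * v * c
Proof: Because y | e and h | e, lcm(y, h) | e. k | e and l | e, therefore lcm(k, l) | e. lcm(y, h) | e, so lcm(lcm(y, h), lcm(k, l)) | e. Then lcm(lcm(y, h), lcm(k, l)) | e * v. Then lcm(lcm(y, h), lcm(k, l)) | e * v * c.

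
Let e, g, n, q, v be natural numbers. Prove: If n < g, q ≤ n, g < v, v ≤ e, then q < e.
n < g and g < v, so n < v. Since q ≤ n, q < v. Since v ≤ e, q < e.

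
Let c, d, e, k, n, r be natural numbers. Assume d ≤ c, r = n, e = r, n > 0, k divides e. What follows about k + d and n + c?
k + d ≤ n + c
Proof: Because e = r and r = n, e = n. Since k divides e, k divides n. Since n > 0, k ≤ n. Since d ≤ c, k + d ≤ n + c.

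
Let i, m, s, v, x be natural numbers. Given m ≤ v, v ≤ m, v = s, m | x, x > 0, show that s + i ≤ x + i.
m ≤ v and v ≤ m, so m = v. v = s, so m = s. m | x and x > 0, so m ≤ x. Since m = s, s ≤ x. Then s + i ≤ x + i.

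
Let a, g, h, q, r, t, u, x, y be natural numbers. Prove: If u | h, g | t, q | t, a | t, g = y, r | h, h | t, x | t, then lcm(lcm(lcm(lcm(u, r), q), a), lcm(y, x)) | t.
u | h and r | h, therefore lcm(u, r) | h. Since h | t, lcm(u, r) | t. Since q | t, lcm(lcm(u, r), q) | t. Since a | t, lcm(lcm(lcm(u, r), q), a) | t. g = y and g | t, therefore y | t. Since x | t, lcm(y, x) | t. lcm(lcm(lcm(u, r), q), a) | t, so lcm(lcm(lcm(lcm(u, r), q), a), lcm(y, x)) | t.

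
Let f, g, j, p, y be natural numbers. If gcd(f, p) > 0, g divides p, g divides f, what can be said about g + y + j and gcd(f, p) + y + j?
g + y + j ≤ gcd(f, p) + y + j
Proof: g divides f and g divides p, thus g divides gcd(f, p). Since gcd(f, p) > 0, g ≤ gcd(f, p). Then g + y ≤ gcd(f, p) + y. Then g + y + j ≤ gcd(f, p) + y + j.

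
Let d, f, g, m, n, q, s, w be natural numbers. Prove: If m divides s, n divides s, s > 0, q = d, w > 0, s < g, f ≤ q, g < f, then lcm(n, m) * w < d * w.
Because n divides s and m divides s, lcm(n, m) divides s. Since s > 0, lcm(n, m) ≤ s. From g < f and f ≤ q, g < q. Since s < g, s < q. Since q = d, s < d. Since lcm(n, m) ≤ s, lcm(n, m) < d. Combined with w > 0, by multiplying by a positive, lcm(n, m) * w < d * w.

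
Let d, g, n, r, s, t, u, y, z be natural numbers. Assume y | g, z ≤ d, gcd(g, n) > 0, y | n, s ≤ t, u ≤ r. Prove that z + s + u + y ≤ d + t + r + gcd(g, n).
Since s ≤ t and u ≤ r, s + u ≤ t + r. Since z ≤ d, z + s + u ≤ d + t + r. y | g and y | n, so y | gcd(g, n). gcd(g, n) > 0, so y ≤ gcd(g, n). z + s + u ≤ d + t + r, so z + s + u + y ≤ d + t + r + gcd(g, n).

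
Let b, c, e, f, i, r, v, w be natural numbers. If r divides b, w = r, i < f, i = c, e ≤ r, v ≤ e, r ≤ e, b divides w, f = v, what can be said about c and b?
c < b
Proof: Since e ≤ r and r ≤ e, e = r. w = r and b divides w, hence b divides r. Since r divides b, r = b. Since e = r, e = b. i = c and i < f, hence c < f. f = v, so c < v. Since v ≤ e, c < e. e = b, so c < b.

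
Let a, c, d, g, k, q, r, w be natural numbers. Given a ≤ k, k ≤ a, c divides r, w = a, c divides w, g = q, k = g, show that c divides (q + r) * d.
Since a ≤ k and k ≤ a, a = k. k = g, so a = g. Since g = q, a = q. w = a and c divides w, hence c divides a. Since a = q, c divides q. Since c divides r, c divides q + r. Then c divides (q + r) * d.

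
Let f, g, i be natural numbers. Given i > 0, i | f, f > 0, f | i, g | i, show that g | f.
i | f and f > 0, hence i ≤ f. Because f | i and i > 0, f ≤ i. Since i ≤ f, i = f. Since g | i, g | f.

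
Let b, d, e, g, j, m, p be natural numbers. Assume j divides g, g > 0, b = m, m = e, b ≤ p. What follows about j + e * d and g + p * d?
j + e * d ≤ g + p * d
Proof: Since j divides g and g > 0, j ≤ g. b = m and m = e, hence b = e. b ≤ p, so e ≤ p. By multiplying by a non-negative, e * d ≤ p * d. From j ≤ g, j + e * d ≤ g + p * d.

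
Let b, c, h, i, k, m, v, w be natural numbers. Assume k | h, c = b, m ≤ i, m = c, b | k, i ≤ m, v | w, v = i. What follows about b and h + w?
b | h + w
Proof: Because b | k and k | h, b | h. Because m = c and c = b, m = b. i ≤ m and m ≤ i, so i = m. Since v = i, v = m. v | w, so m | w. m = b, so b | w. b | h, so b | h + w.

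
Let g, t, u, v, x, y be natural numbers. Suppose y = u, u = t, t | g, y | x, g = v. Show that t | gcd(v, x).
Because g = v and t | g, t | v. From y = u and u = t, y = t. y | x, so t | x. Since t | v, t | gcd(v, x).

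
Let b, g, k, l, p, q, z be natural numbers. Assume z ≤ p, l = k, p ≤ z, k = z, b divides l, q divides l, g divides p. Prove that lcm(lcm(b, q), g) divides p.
l = k and k = z, therefore l = z. z ≤ p and p ≤ z, so z = p. l = z, so l = p. b divides l and q divides l, therefore lcm(b, q) divides l. l = p, so lcm(b, q) divides p. g divides p, so lcm(lcm(b, q), g) divides p.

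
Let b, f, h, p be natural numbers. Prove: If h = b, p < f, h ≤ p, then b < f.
h = b and h ≤ p, hence b ≤ p. Since p < f, b < f.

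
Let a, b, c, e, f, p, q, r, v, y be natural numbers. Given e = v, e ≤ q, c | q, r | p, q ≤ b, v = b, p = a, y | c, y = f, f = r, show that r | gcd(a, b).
p = a and r | p, therefore r | a. From y = f and y | c, f | c. e = v and v = b, therefore e = b. Since e ≤ q, b ≤ q. Since q ≤ b, q = b. c | q, so c | b. From f | c, f | b. Since f = r, r | b. r | a, so r | gcd(a, b).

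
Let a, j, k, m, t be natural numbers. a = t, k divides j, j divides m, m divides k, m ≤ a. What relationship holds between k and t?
k ≤ t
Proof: Because k divides j and j divides m, k divides m. m divides k, so m = k. a = t and m ≤ a, therefore m ≤ t. Since m = k, k ≤ t.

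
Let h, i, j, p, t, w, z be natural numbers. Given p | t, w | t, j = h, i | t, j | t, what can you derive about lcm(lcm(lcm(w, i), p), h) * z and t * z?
lcm(lcm(lcm(w, i), p), h) * z | t * z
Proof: w | t and i | t, so lcm(w, i) | t. Since p | t, lcm(lcm(w, i), p) | t. Because j = h and j | t, h | t. Because lcm(lcm(w, i), p) | t, lcm(lcm(lcm(w, i), p), h) | t. Then lcm(lcm(lcm(w, i), p), h) * z | t * z.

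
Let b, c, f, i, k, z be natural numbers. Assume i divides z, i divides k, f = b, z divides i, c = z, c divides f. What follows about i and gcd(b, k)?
i divides gcd(b, k)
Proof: Because z divides i and i divides z, z = i. Since c = z, c = i. Since f = b and c divides f, c divides b. c = i, so i divides b. i divides k, so i divides gcd(b, k).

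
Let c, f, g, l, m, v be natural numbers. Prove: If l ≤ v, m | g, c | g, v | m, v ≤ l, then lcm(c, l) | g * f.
Because v ≤ l and l ≤ v, v = l. Because v | m and m | g, v | g. v = l, so l | g. c | g, so lcm(c, l) | g. Then lcm(c, l) | g * f.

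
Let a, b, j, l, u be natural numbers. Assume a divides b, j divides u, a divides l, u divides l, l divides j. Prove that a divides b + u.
Since l divides j and j divides u, l divides u. Since u divides l, l = u. Since a divides l, a divides u. a divides b, so a divides b + u.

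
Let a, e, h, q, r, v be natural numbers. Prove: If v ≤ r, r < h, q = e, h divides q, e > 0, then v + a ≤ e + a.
v ≤ r and r < h, so v < h. q = e and h divides q, therefore h divides e. Since e > 0, h ≤ e. v < h, so v < e. Then v + a < e + a. Then v + a ≤ e + a.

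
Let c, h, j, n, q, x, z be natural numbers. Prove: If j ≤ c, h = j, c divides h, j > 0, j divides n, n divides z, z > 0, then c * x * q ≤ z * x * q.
h = j and c divides h, so c divides j. j > 0, so c ≤ j. j ≤ c, so j = c. Because j divides n and n divides z, j divides z. Because z > 0, j ≤ z. Since j = c, c ≤ z. By multiplying by a non-negative, c * x ≤ z * x. By multiplying by a non-negative, c * x * q ≤ z * x * q.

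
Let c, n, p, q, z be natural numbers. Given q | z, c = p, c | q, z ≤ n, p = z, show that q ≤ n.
c = p and c | q, hence p | q. p = z, so z | q. q | z, so z = q. Since z ≤ n, q ≤ n.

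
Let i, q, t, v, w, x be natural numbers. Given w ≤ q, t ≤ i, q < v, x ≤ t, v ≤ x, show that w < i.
From q < v and v ≤ x, q < x. w ≤ q, so w < x. From x ≤ t and t ≤ i, x ≤ i. w < x, so w < i.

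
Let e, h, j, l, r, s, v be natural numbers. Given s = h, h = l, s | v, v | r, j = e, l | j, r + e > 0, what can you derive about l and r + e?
l ≤ r + e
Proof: s = h and h = l, therefore s = l. Since s | v, l | v. Because v | r, l | r. j = e and l | j, so l | e. l | r, so l | r + e. r + e > 0, so l ≤ r + e.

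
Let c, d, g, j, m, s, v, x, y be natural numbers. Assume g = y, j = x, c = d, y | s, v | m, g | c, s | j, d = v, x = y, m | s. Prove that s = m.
j = x and x = y, so j = y. s | j, so s | y. Since y | s, y = s. c = d and g | c, so g | d. Because d = v, g | v. v | m, so g | m. g = y, so y | m. Since y = s, s | m. Since m | s, s = m.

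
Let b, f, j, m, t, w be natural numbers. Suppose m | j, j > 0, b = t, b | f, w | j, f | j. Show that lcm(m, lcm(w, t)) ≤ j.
From b = t and b | f, t | f. f | j, so t | j. Because w | j, lcm(w, t) | j. m | j, so lcm(m, lcm(w, t)) | j. j > 0, so lcm(m, lcm(w, t)) ≤ j.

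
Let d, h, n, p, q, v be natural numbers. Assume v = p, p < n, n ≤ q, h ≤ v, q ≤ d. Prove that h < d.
v = p and h ≤ v, therefore h ≤ p. Since n ≤ q and q ≤ d, n ≤ d. From p < n, p < d. h ≤ p, so h < d.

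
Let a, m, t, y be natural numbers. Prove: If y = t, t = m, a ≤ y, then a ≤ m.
y = t and t = m, hence y = m. a ≤ y, so a ≤ m.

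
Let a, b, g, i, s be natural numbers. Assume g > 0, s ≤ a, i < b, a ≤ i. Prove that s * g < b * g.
s ≤ a and a ≤ i, thus s ≤ i. Since i < b, s < b. Since g > 0, s * g < b * g.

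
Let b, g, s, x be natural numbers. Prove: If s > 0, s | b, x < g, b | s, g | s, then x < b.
s | b and b | s, therefore s = b. Since g | s and s > 0, g ≤ s. Since x < g, x < s. s = b, so x < b.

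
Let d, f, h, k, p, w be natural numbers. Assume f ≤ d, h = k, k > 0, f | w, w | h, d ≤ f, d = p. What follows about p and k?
p ≤ k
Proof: f ≤ d and d ≤ f, thus f = d. h = k and w | h, therefore w | k. f | w, so f | k. From f = d, d | k. Because k > 0, d ≤ k. Since d = p, p ≤ k.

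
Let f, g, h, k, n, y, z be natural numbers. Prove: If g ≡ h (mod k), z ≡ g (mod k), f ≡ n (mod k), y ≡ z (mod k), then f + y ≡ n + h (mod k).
y ≡ z (mod k) and z ≡ g (mod k), so y ≡ g (mod k). g ≡ h (mod k), so y ≡ h (mod k). f ≡ n (mod k), so f + y ≡ n + h (mod k).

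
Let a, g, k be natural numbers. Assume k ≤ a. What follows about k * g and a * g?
k * g ≤ a * g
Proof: Since k ≤ a, by multiplying by a non-negative, k * g ≤ a * g.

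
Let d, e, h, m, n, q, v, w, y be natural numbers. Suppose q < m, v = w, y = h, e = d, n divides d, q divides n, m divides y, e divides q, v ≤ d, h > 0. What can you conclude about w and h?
w < h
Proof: e = d and e divides q, hence d divides q. q divides n and n divides d, thus q divides d. Since d divides q, d = q. Because v = w and v ≤ d, w ≤ d. Because d = q, w ≤ q. y = h and m divides y, thus m divides h. Since h > 0, m ≤ h. q < m, so q < h. From w ≤ q, w < h.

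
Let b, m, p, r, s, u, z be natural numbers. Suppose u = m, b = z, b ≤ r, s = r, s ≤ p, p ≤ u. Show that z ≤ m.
Because s = r and s ≤ p, r ≤ p. Because b ≤ r, b ≤ p. Since p ≤ u, b ≤ u. b = z, so z ≤ u. u = m, so z ≤ m.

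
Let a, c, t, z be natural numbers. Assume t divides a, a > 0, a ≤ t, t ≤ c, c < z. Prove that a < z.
t divides a and a > 0, so t ≤ a. a ≤ t, so t = a. t ≤ c, so a ≤ c. Since c < z, a < z.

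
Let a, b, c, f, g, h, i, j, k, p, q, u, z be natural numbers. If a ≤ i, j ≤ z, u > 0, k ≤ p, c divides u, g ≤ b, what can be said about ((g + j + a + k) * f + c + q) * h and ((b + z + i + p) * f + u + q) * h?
((g + j + a + k) * f + c + q) * h ≤ ((b + z + i + p) * f + u + q) * h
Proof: j ≤ z and a ≤ i, so j + a ≤ z + i. Since k ≤ p, j + a + k ≤ z + i + p. Because g ≤ b, g + j + a + k ≤ b + z + i + p. By multiplying by a non-negative, (g + j + a + k) * f ≤ (b + z + i + p) * f. Because c divides u and u > 0, c ≤ u. Then c + q ≤ u + q. Since (g + j + a + k) * f ≤ (b + z + i + p) * f, (g + j + a + k) * f + c + q ≤ (b + z + i + p) * f + u + q. By multiplying by a non-negative, ((g + j + a + k) * f + c + q) * h ≤ ((b + z + i + p) * f + u + q) * h.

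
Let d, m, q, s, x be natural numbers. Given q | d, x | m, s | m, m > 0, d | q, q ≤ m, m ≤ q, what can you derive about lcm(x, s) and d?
lcm(x, s) ≤ d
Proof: m ≤ q and q ≤ m, so m = q. q | d and d | q, therefore q = d. Since m = q, m = d. x | m and s | m, thus lcm(x, s) | m. m > 0, so lcm(x, s) ≤ m. m = d, so lcm(x, s) ≤ d.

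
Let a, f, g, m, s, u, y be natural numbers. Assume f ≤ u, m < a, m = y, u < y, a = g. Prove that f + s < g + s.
m = y and m < a, thus y < a. Since u < y, u < a. f ≤ u, so f < a. Since a = g, f < g. Then f + s < g + s.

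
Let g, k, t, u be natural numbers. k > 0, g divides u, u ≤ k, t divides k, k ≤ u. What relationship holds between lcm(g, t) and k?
lcm(g, t) ≤ k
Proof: Since u ≤ k and k ≤ u, u = k. Since g divides u, g divides k. t divides k, so lcm(g, t) divides k. Since k > 0, lcm(g, t) ≤ k.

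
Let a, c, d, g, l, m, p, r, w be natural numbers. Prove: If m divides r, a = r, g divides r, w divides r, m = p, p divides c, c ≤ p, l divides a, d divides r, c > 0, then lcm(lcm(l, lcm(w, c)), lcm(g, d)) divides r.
a = r and l divides a, hence l divides r. p divides c and c > 0, so p ≤ c. c ≤ p, so p = c. m = p and m divides r, hence p divides r. p = c, so c divides r. Since w divides r, lcm(w, c) divides r. l divides r, so lcm(l, lcm(w, c)) divides r. Since g divides r and d divides r, lcm(g, d) divides r. Since lcm(l, lcm(w, c)) divides r, lcm(lcm(l, lcm(w, c)), lcm(g, d)) divides r.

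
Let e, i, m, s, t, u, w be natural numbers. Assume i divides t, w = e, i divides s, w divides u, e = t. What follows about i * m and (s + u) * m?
i * m divides (s + u) * m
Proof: w = e and e = t, thus w = t. Since w divides u, t divides u. Since i divides t, i divides u. i divides s, so i divides s + u. Then i * m divides (s + u) * m.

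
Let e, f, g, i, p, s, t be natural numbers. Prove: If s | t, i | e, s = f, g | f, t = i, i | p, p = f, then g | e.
t = i and s | t, therefore s | i. Since s = f, f | i. p = f and i | p, thus i | f. Since f | i, f = i. g | f, so g | i. Since i | e, g | e.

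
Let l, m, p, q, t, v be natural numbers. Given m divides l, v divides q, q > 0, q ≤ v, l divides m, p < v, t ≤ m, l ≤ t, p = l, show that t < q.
m divides l and l divides m, therefore m = l. Since t ≤ m, t ≤ l. l ≤ t, so l = t. Since p = l, p = t. From v divides q and q > 0, v ≤ q. q ≤ v, so v = q. Since p < v, p < q. Since p = t, t < q.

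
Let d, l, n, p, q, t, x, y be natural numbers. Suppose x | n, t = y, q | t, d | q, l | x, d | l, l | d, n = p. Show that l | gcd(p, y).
n = p and x | n, therefore x | p. Since l | x, l | p. Because d | l and l | d, d = l. d | q and q | t, therefore d | t. d = l, so l | t. t = y, so l | y. l | p, so l | gcd(p, y).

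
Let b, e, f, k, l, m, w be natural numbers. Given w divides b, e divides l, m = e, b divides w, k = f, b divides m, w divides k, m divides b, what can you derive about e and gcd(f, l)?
e divides gcd(f, l)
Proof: w divides b and b divides w, hence w = b. b divides m and m divides b, therefore b = m. w = b, so w = m. Since m = e, w = e. Since w divides k, e divides k. k = f, so e divides f. Since e divides l, e divides gcd(f, l).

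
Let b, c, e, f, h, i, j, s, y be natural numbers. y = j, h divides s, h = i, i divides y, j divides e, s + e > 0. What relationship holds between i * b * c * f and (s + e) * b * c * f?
i * b * c * f ≤ (s + e) * b * c * f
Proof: h = i and h divides s, thus i divides s. y = j and i divides y, hence i divides j. Since j divides e, i divides e. i divides s, so i divides s + e. s + e > 0, so i ≤ s + e. By multiplying by a non-negative, i * b ≤ (s + e) * b. By multiplying by a non-negative, i * b * c ≤ (s + e) * b * c. By multiplying by a non-negative, i * b * c * f ≤ (s + e) * b * c * f.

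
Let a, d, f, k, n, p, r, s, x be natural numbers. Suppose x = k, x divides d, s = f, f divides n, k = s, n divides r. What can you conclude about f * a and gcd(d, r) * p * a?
f * a divides gcd(d, r) * p * a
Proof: k = s and s = f, therefore k = f. From x = k and x divides d, k divides d. Since k = f, f divides d. f divides n and n divides r, hence f divides r. f divides d, so f divides gcd(d, r). Then f divides gcd(d, r) * p. Then f * a divides gcd(d, r) * p * a.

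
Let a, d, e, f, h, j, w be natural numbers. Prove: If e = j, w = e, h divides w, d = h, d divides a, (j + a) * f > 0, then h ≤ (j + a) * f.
w = e and h divides w, thus h divides e. Since e = j, h divides j. From d = h and d divides a, h divides a. h divides j, so h divides j + a. Then h divides (j + a) * f. (j + a) * f > 0, so h ≤ (j + a) * f.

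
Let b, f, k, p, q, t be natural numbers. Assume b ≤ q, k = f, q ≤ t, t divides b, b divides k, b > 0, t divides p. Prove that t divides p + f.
b ≤ q and q ≤ t, thus b ≤ t. t divides b and b > 0, hence t ≤ b. From b ≤ t, b = t. Since b divides k, t divides k. Since k = f, t divides f. Since t divides p, t divides p + f.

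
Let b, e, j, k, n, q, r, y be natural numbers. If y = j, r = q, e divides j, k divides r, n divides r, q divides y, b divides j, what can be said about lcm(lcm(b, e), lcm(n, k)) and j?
lcm(lcm(b, e), lcm(n, k)) divides j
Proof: Since b divides j and e divides j, lcm(b, e) divides j. Because n divides r and k divides r, lcm(n, k) divides r. r = q, so lcm(n, k) divides q. y = j and q divides y, thus q divides j. lcm(n, k) divides q, so lcm(n, k) divides j. Since lcm(b, e) divides j, lcm(lcm(b, e), lcm(n, k)) divides j.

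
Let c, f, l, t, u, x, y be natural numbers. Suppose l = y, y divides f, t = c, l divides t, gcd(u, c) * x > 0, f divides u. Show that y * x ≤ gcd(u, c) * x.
y divides f and f divides u, so y divides u. Since t = c and l divides t, l divides c. Since l = y, y divides c. From y divides u, y divides gcd(u, c). Then y * x divides gcd(u, c) * x. gcd(u, c) * x > 0, so y * x ≤ gcd(u, c) * x.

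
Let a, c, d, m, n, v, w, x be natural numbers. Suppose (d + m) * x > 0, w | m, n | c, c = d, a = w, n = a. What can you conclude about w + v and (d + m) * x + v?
w + v ≤ (d + m) * x + v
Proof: Since n = a and a = w, n = w. Because c = d and n | c, n | d. n = w, so w | d. Since w | m, w | d + m. Then w | (d + m) * x. Since (d + m) * x > 0, w ≤ (d + m) * x. Then w + v ≤ (d + m) * x + v.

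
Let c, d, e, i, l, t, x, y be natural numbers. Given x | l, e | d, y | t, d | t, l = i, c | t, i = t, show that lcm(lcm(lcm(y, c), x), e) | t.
y | t and c | t, therefore lcm(y, c) | t. l = i and i = t, thus l = t. x | l, so x | t. lcm(y, c) | t, so lcm(lcm(y, c), x) | t. e | d and d | t, hence e | t. From lcm(lcm(y, c), x) | t, lcm(lcm(lcm(y, c), x), e) | t.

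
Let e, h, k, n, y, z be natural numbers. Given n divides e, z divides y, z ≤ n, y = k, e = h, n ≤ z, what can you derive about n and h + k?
n divides h + k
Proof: Because e = h and n divides e, n divides h. z ≤ n and n ≤ z, so z = n. y = k and z divides y, hence z divides k. Since z = n, n divides k. Since n divides h, n divides h + k.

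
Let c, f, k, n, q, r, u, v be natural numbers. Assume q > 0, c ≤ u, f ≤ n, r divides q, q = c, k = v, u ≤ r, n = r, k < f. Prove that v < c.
r divides q and q > 0, thus r ≤ q. Because q = c, r ≤ c. c ≤ u and u ≤ r, thus c ≤ r. r ≤ c, so r = c. n = r, so n = c. k = v and k < f, therefore v < f. Since f ≤ n, v < n. n = c, so v < c.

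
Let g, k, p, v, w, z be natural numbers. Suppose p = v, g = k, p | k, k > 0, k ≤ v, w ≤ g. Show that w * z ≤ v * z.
Because p = v and p | k, v | k. Since k > 0, v ≤ k. k ≤ v, so k = v. Since g = k, g = v. w ≤ g, so w ≤ v. Then w * z ≤ v * z.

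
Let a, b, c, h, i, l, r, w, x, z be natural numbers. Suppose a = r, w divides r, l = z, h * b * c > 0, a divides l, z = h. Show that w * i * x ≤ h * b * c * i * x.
l = z and a divides l, so a divides z. Since a = r, r divides z. w divides r, so w divides z. Since z = h, w divides h. Then w divides h * b. Then w divides h * b * c. h * b * c > 0, so w ≤ h * b * c. By multiplying by a non-negative, w * i ≤ h * b * c * i. By multiplying by a non-negative, w * i * x ≤ h * b * c * i * x.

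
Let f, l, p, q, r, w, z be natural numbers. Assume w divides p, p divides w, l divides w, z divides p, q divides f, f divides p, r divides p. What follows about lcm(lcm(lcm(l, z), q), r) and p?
lcm(lcm(lcm(l, z), q), r) divides p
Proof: w divides p and p divides w, so w = p. Since l divides w, l divides p. Since z divides p, lcm(l, z) divides p. q divides f and f divides p, therefore q divides p. lcm(l, z) divides p, so lcm(lcm(l, z), q) divides p. Since r divides p, lcm(lcm(lcm(l, z), q), r) divides p.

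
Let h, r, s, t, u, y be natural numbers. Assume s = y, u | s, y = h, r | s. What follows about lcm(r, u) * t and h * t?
lcm(r, u) * t | h * t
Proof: s = y and y = h, thus s = h. r | s and u | s, hence lcm(r, u) | s. Since s = h, lcm(r, u) | h. Then lcm(r, u) * t | h * t.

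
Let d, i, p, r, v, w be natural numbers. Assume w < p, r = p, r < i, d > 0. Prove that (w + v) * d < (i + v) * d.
Since r = p and r < i, p < i. Because w < p, w < i. Then w + v < i + v. d > 0, so (w + v) * d < (i + v) * d.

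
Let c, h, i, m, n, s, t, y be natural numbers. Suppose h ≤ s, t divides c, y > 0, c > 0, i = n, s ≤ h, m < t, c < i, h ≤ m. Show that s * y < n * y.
h ≤ s and s ≤ h, hence h = s. Since t divides c and c > 0, t ≤ c. m < t, so m < c. From i = n and c < i, c < n. Because m < c, m < n. h ≤ m, so h < n. h = s, so s < n. From y > 0, by multiplying by a positive, s * y < n * y.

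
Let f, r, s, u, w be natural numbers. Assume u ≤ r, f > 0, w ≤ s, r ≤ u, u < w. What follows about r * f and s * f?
r * f < s * f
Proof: u ≤ r and r ≤ u, hence u = r. Since u < w, r < w. Since w ≤ s, r < s. Since f > 0, by multiplying by a positive, r * f < s * f.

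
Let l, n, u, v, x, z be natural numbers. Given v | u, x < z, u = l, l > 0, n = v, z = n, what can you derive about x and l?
x < l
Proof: z = n and n = v, therefore z = v. x < z, so x < v. Because u = l and v | u, v | l. l > 0, so v ≤ l. x < v, so x < l.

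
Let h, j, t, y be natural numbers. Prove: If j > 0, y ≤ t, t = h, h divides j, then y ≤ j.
t = h and y ≤ t, thus y ≤ h. h divides j and j > 0, therefore h ≤ j. Because y ≤ h, y ≤ j.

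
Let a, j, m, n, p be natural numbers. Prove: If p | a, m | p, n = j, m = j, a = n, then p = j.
a = n and n = j, therefore a = j. Since p | a, p | j. Because m = j and m | p, j | p. Since p | j, p = j.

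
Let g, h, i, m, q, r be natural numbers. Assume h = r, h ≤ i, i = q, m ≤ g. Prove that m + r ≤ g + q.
Since i = q and h ≤ i, h ≤ q. h = r, so r ≤ q. m ≤ g, so m + r ≤ g + q.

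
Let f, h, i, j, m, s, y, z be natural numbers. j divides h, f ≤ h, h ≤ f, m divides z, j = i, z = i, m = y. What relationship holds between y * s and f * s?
y * s divides f * s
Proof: h ≤ f and f ≤ h, so h = f. z = i and m divides z, hence m divides i. j = i and j divides h, hence i divides h. Since m divides i, m divides h. m = y, so y divides h. h = f, so y divides f. Then y * s divides f * s.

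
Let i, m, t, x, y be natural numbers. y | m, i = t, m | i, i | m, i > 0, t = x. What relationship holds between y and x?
y ≤ x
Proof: Because i = t and t = x, i = x. m | i and i | m, therefore m = i. Since y | m, y | i. Since i > 0, y ≤ i. i = x, so y ≤ x.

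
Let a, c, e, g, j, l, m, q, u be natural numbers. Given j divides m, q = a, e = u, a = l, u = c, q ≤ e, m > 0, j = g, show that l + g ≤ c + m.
From e = u and u = c, e = c. q = a and q ≤ e, hence a ≤ e. Since e = c, a ≤ c. Since a = l, l ≤ c. Since j = g and j divides m, g divides m. m > 0, so g ≤ m. From l ≤ c, l + g ≤ c + m.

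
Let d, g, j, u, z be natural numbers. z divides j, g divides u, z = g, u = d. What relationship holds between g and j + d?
g divides j + d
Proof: z = g and z divides j, therefore g divides j. Because u = d and g divides u, g divides d. Since g divides j, g divides j + d.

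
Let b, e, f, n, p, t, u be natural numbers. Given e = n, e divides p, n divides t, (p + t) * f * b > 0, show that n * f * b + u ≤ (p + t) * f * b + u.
e = n and e divides p, therefore n divides p. From n divides t, n divides p + t. Then n * f divides (p + t) * f. Then n * f * b divides (p + t) * f * b. Because (p + t) * f * b > 0, n * f * b ≤ (p + t) * f * b. Then n * f * b + u ≤ (p + t) * f * b + u.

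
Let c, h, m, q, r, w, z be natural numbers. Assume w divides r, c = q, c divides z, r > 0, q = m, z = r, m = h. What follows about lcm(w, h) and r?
lcm(w, h) ≤ r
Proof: Because q = m and m = h, q = h. z = r and c divides z, hence c divides r. Since c = q, q divides r. q = h, so h divides r. Since w divides r, lcm(w, h) divides r. Since r > 0, lcm(w, h) ≤ r.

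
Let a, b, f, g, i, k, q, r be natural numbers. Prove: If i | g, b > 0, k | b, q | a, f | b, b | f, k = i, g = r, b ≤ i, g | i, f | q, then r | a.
i | g and g | i, hence i = g. Since g = r, i = r. Since k = i and k | b, i | b. b > 0, so i ≤ b. Since b ≤ i, b = i. From f | b and b | f, f = b. f | q and q | a, so f | a. Since f = b, b | a. Since b = i, i | a. i = r, so r | a.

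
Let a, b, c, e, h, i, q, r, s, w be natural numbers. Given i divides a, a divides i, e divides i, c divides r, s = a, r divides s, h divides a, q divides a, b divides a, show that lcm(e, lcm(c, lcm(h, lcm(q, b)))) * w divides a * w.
i divides a and a divides i, thus i = a. e divides i, so e divides a. s = a and r divides s, so r divides a. c divides r, so c divides a. q divides a and b divides a, therefore lcm(q, b) divides a. Since h divides a, lcm(h, lcm(q, b)) divides a. Since c divides a, lcm(c, lcm(h, lcm(q, b))) divides a. Since e divides a, lcm(e, lcm(c, lcm(h, lcm(q, b)))) divides a. Then lcm(e, lcm(c, lcm(h, lcm(q, b)))) * w divides a * w.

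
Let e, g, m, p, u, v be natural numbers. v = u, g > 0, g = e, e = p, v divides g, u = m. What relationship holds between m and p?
m ≤ p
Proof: g = e and e = p, hence g = p. v = u and v divides g, therefore u divides g. g > 0, so u ≤ g. u = m, so m ≤ g. g = p, so m ≤ p.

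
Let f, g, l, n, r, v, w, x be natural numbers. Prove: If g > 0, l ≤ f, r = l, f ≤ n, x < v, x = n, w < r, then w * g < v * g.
r = l and w < r, hence w < l. l ≤ f, so w < f. Since x = n and x < v, n < v. f ≤ n, so f < v. Because w < f, w < v. g > 0, so w * g < v * g.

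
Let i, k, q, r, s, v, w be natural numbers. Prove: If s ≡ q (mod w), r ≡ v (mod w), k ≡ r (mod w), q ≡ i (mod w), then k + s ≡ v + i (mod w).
k ≡ r (mod w) and r ≡ v (mod w), so k ≡ v (mod w). Because s ≡ q (mod w) and q ≡ i (mod w), s ≡ i (mod w). Combining with k ≡ v (mod w), by adding congruences, k + s ≡ v + i (mod w).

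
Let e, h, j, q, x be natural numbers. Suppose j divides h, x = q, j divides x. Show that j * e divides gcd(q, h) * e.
x = q and j divides x, hence j divides q. Since j divides h, j divides gcd(q, h). Then j * e divides gcd(q, h) * e.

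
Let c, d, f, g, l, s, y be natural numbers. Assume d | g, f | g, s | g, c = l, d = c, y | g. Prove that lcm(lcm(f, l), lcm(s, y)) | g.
Since d = c and c = l, d = l. Because d | g, l | g. Since f | g, lcm(f, l) | g. s | g and y | g, hence lcm(s, y) | g. Since lcm(f, l) | g, lcm(lcm(f, l), lcm(s, y)) | g.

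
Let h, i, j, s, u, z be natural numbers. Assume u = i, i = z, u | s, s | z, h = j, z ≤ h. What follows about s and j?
s ≤ j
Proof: Because u = i and i = z, u = z. u | s, so z | s. s | z, so z = s. h = j and z ≤ h, hence z ≤ j. Since z = s, s ≤ j.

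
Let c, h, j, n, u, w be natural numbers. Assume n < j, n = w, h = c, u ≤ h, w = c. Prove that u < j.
From h = c and u ≤ h, u ≤ c. From n = w and n < j, w < j. w = c, so c < j. Since u ≤ c, u < j.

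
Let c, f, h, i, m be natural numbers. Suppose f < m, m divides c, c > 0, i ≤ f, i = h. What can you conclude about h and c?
h < c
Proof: From m divides c and c > 0, m ≤ c. Because f < m, f < c. Since i ≤ f, i < c. Since i = h, h < c.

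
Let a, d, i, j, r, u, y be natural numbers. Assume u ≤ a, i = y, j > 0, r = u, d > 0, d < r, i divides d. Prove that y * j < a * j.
From i = y and i divides d, y divides d. d > 0, so y ≤ d. r = u and d < r, so d < u. u ≤ a, so d < a. From y ≤ d, y < a. Using j > 0, by multiplying by a positive, y * j < a * j.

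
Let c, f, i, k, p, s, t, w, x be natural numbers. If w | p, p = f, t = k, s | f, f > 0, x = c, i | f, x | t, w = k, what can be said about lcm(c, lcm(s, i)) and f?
lcm(c, lcm(s, i)) ≤ f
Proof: t = k and x | t, so x | k. Because x = c, c | k. p = f and w | p, hence w | f. Since w = k, k | f. c | k, so c | f. s | f and i | f, so lcm(s, i) | f. Since c | f, lcm(c, lcm(s, i)) | f. Since f > 0, lcm(c, lcm(s, i)) ≤ f.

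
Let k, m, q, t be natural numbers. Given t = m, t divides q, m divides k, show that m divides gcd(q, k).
Since t = m and t divides q, m divides q. Since m divides k, m divides gcd(q, k).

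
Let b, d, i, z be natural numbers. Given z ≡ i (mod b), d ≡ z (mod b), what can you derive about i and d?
i ≡ d (mod b)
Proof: Since d ≡ z (mod b) and z ≡ i (mod b), d ≡ i (mod b). Then i ≡ d (mod b).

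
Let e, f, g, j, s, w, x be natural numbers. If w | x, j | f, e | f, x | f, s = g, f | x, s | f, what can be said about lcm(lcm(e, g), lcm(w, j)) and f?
lcm(lcm(e, g), lcm(w, j)) | f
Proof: s = g and s | f, so g | f. Since e | f, lcm(e, g) | f. x | f and f | x, so x = f. w | x, so w | f. Since j | f, lcm(w, j) | f. lcm(e, g) | f, so lcm(lcm(e, g), lcm(w, j)) | f.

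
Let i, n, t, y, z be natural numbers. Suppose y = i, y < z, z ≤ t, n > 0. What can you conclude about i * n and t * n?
i * n < t * n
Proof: Since y < z and z ≤ t, y < t. Since y = i, i < t. Since n > 0, by multiplying by a positive, i * n < t * n.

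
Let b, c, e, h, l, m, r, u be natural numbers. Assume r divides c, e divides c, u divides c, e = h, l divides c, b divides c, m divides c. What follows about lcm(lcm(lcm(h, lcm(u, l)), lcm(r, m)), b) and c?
lcm(lcm(lcm(h, lcm(u, l)), lcm(r, m)), b) divides c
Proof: e = h and e divides c, so h divides c. Since u divides c and l divides c, lcm(u, l) divides c. Since h divides c, lcm(h, lcm(u, l)) divides c. r divides c and m divides c, therefore lcm(r, m) divides c. lcm(h, lcm(u, l)) divides c, so lcm(lcm(h, lcm(u, l)), lcm(r, m)) divides c. Since b divides c, lcm(lcm(lcm(h, lcm(u, l)), lcm(r, m)), b) divides c.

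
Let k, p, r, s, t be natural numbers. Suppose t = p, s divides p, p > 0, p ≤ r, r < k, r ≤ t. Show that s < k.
Because t = p and r ≤ t, r ≤ p. p ≤ r, so p = r. From s divides p and p > 0, s ≤ p. Since p = r, s ≤ r. Because r < k, s < k.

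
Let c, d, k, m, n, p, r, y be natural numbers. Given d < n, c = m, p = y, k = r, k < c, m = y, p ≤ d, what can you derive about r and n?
r < n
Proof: c = m and m = y, thus c = y. Since k < c, k < y. Since p = y and p ≤ d, y ≤ d. Since d < n, y < n. k < y, so k < n. k = r, so r < n.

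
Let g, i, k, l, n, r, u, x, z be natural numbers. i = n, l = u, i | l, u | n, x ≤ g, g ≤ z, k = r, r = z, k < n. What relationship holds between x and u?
x < u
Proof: From l = u and i | l, i | u. i = n, so n | u. Since u | n, n = u. x ≤ g and g ≤ z, therefore x ≤ z. k = r and r = z, so k = z. k < n, so z < n. Since x ≤ z, x < n. n = u, so x < u.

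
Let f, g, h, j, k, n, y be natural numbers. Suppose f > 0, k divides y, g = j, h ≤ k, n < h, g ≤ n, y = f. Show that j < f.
From g = j and g ≤ n, j ≤ n. Since n < h, j < h. h ≤ k, so j < k. y = f and k divides y, hence k divides f. f > 0, so k ≤ f. j < k, so j < f.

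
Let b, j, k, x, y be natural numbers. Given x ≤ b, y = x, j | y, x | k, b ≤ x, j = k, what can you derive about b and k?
b = k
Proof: Because b ≤ x and x ≤ b, b = x. From j = k and j | y, k | y. From y = x, k | x. Since x | k, x = k. Since b = x, b = k.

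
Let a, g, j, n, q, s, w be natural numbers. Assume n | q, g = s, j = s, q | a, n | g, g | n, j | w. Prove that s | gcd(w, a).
j = s and j | w, therefore s | w. Since n | g and g | n, n = g. g = s, so n = s. n | q and q | a, thus n | a. Since n = s, s | a. Since s | w, s | gcd(w, a).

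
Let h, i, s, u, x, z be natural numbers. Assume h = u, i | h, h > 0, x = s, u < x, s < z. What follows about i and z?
i < z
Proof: From i | h and h > 0, i ≤ h. Since h = u, i ≤ u. From x = s and u < x, u < s. Since s < z, u < z. i ≤ u, so i < z.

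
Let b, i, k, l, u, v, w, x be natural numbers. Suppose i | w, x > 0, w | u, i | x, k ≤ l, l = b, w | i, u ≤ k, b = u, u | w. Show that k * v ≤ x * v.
l = b and b = u, thus l = u. Since k ≤ l, k ≤ u. Since u ≤ k, u = k. Because i | w and w | i, i = w. Because w | u and u | w, w = u. i = w, so i = u. Because i | x and x > 0, i ≤ x. i = u, so u ≤ x. Since u = k, k ≤ x. Then k * v ≤ x * v.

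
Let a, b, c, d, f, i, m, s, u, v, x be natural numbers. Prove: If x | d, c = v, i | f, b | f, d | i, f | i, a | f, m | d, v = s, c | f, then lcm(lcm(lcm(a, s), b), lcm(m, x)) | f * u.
Since c = v and v = s, c = s. c | f, so s | f. Since a | f, lcm(a, s) | f. b | f, so lcm(lcm(a, s), b) | f. m | d and x | d, hence lcm(m, x) | d. Since i | f and f | i, i = f. From d | i, d | f. Since lcm(m, x) | d, lcm(m, x) | f. From lcm(lcm(a, s), b) | f, lcm(lcm(lcm(a, s), b), lcm(m, x)) | f. Then lcm(lcm(lcm(a, s), b), lcm(m, x)) | f * u.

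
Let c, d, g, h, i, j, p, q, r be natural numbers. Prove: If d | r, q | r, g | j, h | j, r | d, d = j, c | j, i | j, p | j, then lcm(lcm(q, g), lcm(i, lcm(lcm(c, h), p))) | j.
r | d and d | r, therefore r = d. Since d = j, r = j. Since q | r, q | j. Since g | j, lcm(q, g) | j. Because c | j and h | j, lcm(c, h) | j. Since p | j, lcm(lcm(c, h), p) | j. Since i | j, lcm(i, lcm(lcm(c, h), p)) | j. Since lcm(q, g) | j, lcm(lcm(q, g), lcm(i, lcm(lcm(c, h), p))) | j.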